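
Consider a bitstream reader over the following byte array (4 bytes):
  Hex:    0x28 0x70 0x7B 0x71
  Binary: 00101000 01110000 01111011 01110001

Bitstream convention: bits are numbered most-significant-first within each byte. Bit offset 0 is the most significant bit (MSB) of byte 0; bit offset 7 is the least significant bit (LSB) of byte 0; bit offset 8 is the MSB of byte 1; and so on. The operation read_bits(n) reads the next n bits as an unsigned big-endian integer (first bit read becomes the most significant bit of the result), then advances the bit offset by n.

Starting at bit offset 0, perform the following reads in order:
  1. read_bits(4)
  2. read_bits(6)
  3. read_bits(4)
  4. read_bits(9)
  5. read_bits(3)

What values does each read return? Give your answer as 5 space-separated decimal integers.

Answer: 2 33 12 61 5

Derivation:
Read 1: bits[0:4] width=4 -> value=2 (bin 0010); offset now 4 = byte 0 bit 4; 28 bits remain
Read 2: bits[4:10] width=6 -> value=33 (bin 100001); offset now 10 = byte 1 bit 2; 22 bits remain
Read 3: bits[10:14] width=4 -> value=12 (bin 1100); offset now 14 = byte 1 bit 6; 18 bits remain
Read 4: bits[14:23] width=9 -> value=61 (bin 000111101); offset now 23 = byte 2 bit 7; 9 bits remain
Read 5: bits[23:26] width=3 -> value=5 (bin 101); offset now 26 = byte 3 bit 2; 6 bits remain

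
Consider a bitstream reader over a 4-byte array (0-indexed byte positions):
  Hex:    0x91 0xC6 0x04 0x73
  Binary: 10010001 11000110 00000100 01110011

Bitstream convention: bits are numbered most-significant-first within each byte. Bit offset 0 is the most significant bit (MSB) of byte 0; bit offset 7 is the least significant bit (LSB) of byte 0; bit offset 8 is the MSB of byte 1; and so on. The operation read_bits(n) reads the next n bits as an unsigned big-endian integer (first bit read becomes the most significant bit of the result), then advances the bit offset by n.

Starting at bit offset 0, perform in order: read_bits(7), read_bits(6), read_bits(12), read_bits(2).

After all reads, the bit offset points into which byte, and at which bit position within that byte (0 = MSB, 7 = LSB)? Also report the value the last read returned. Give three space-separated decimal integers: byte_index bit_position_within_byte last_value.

Read 1: bits[0:7] width=7 -> value=72 (bin 1001000); offset now 7 = byte 0 bit 7; 25 bits remain
Read 2: bits[7:13] width=6 -> value=56 (bin 111000); offset now 13 = byte 1 bit 5; 19 bits remain
Read 3: bits[13:25] width=12 -> value=3080 (bin 110000001000); offset now 25 = byte 3 bit 1; 7 bits remain
Read 4: bits[25:27] width=2 -> value=3 (bin 11); offset now 27 = byte 3 bit 3; 5 bits remain

Answer: 3 3 3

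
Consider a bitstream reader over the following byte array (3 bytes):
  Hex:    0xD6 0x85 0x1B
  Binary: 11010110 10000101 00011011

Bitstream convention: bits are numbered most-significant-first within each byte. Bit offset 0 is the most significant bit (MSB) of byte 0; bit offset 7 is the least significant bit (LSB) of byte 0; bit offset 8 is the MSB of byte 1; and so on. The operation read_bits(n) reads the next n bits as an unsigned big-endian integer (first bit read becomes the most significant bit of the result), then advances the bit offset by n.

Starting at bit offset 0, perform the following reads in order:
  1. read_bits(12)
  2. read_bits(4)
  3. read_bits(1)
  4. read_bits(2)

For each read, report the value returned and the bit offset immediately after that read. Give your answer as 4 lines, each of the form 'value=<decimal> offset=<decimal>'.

Answer: value=3432 offset=12
value=5 offset=16
value=0 offset=17
value=0 offset=19

Derivation:
Read 1: bits[0:12] width=12 -> value=3432 (bin 110101101000); offset now 12 = byte 1 bit 4; 12 bits remain
Read 2: bits[12:16] width=4 -> value=5 (bin 0101); offset now 16 = byte 2 bit 0; 8 bits remain
Read 3: bits[16:17] width=1 -> value=0 (bin 0); offset now 17 = byte 2 bit 1; 7 bits remain
Read 4: bits[17:19] width=2 -> value=0 (bin 00); offset now 19 = byte 2 bit 3; 5 bits remain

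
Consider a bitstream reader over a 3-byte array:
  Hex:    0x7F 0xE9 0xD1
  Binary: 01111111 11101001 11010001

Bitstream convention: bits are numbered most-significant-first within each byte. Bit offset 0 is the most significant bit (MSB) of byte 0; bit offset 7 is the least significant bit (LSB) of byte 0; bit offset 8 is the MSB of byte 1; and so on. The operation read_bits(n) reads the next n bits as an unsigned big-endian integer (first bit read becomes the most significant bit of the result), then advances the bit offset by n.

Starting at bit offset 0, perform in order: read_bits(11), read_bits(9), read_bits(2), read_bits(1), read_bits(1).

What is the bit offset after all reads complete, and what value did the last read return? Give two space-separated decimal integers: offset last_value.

Read 1: bits[0:11] width=11 -> value=1023 (bin 01111111111); offset now 11 = byte 1 bit 3; 13 bits remain
Read 2: bits[11:20] width=9 -> value=157 (bin 010011101); offset now 20 = byte 2 bit 4; 4 bits remain
Read 3: bits[20:22] width=2 -> value=0 (bin 00); offset now 22 = byte 2 bit 6; 2 bits remain
Read 4: bits[22:23] width=1 -> value=0 (bin 0); offset now 23 = byte 2 bit 7; 1 bits remain
Read 5: bits[23:24] width=1 -> value=1 (bin 1); offset now 24 = byte 3 bit 0; 0 bits remain

Answer: 24 1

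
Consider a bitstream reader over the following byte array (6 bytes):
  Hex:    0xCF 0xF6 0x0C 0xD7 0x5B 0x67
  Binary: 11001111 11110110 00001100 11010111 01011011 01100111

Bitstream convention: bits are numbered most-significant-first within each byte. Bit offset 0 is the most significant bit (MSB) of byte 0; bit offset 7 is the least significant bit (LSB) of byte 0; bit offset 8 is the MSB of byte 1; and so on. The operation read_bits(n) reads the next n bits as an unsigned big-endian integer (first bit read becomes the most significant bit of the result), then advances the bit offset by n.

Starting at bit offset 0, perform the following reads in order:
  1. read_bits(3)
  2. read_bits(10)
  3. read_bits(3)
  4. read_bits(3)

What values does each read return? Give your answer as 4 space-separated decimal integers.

Answer: 6 510 6 0

Derivation:
Read 1: bits[0:3] width=3 -> value=6 (bin 110); offset now 3 = byte 0 bit 3; 45 bits remain
Read 2: bits[3:13] width=10 -> value=510 (bin 0111111110); offset now 13 = byte 1 bit 5; 35 bits remain
Read 3: bits[13:16] width=3 -> value=6 (bin 110); offset now 16 = byte 2 bit 0; 32 bits remain
Read 4: bits[16:19] width=3 -> value=0 (bin 000); offset now 19 = byte 2 bit 3; 29 bits remain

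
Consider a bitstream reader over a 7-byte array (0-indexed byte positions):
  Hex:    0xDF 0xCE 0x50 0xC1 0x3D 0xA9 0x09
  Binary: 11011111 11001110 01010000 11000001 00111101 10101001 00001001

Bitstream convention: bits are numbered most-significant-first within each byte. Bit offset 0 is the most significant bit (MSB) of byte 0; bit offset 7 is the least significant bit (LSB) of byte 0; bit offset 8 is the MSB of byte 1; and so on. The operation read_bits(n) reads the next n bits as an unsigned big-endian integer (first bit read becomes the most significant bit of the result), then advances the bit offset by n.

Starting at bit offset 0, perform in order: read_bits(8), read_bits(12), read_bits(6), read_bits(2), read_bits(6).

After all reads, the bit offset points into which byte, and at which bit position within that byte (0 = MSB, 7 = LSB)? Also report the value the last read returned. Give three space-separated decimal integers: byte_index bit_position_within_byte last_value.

Read 1: bits[0:8] width=8 -> value=223 (bin 11011111); offset now 8 = byte 1 bit 0; 48 bits remain
Read 2: bits[8:20] width=12 -> value=3301 (bin 110011100101); offset now 20 = byte 2 bit 4; 36 bits remain
Read 3: bits[20:26] width=6 -> value=3 (bin 000011); offset now 26 = byte 3 bit 2; 30 bits remain
Read 4: bits[26:28] width=2 -> value=0 (bin 00); offset now 28 = byte 3 bit 4; 28 bits remain
Read 5: bits[28:34] width=6 -> value=4 (bin 000100); offset now 34 = byte 4 bit 2; 22 bits remain

Answer: 4 2 4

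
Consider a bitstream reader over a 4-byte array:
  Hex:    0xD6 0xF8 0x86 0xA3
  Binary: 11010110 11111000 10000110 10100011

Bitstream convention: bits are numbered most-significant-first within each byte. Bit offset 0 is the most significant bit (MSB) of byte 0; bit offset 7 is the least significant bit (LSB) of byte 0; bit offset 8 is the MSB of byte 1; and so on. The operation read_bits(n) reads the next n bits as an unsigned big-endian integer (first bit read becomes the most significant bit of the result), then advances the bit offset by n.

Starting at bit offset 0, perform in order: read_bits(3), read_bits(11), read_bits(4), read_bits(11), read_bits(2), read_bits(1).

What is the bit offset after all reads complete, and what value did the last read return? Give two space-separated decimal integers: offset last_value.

Read 1: bits[0:3] width=3 -> value=6 (bin 110); offset now 3 = byte 0 bit 3; 29 bits remain
Read 2: bits[3:14] width=11 -> value=1470 (bin 10110111110); offset now 14 = byte 1 bit 6; 18 bits remain
Read 3: bits[14:18] width=4 -> value=2 (bin 0010); offset now 18 = byte 2 bit 2; 14 bits remain
Read 4: bits[18:29] width=11 -> value=212 (bin 00011010100); offset now 29 = byte 3 bit 5; 3 bits remain
Read 5: bits[29:31] width=2 -> value=1 (bin 01); offset now 31 = byte 3 bit 7; 1 bits remain
Read 6: bits[31:32] width=1 -> value=1 (bin 1); offset now 32 = byte 4 bit 0; 0 bits remain

Answer: 32 1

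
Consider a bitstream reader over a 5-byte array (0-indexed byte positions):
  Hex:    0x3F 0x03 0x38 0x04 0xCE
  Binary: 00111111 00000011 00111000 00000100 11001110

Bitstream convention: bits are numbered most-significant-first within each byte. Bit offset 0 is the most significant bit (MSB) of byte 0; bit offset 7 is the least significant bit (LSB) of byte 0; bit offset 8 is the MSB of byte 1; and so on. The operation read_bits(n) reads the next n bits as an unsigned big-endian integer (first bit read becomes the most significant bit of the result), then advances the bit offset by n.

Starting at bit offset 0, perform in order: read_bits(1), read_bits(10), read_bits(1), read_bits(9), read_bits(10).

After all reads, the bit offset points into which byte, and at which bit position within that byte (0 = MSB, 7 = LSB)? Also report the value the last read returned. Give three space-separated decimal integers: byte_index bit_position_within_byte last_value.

Answer: 3 7 2

Derivation:
Read 1: bits[0:1] width=1 -> value=0 (bin 0); offset now 1 = byte 0 bit 1; 39 bits remain
Read 2: bits[1:11] width=10 -> value=504 (bin 0111111000); offset now 11 = byte 1 bit 3; 29 bits remain
Read 3: bits[11:12] width=1 -> value=0 (bin 0); offset now 12 = byte 1 bit 4; 28 bits remain
Read 4: bits[12:21] width=9 -> value=103 (bin 001100111); offset now 21 = byte 2 bit 5; 19 bits remain
Read 5: bits[21:31] width=10 -> value=2 (bin 0000000010); offset now 31 = byte 3 bit 7; 9 bits remain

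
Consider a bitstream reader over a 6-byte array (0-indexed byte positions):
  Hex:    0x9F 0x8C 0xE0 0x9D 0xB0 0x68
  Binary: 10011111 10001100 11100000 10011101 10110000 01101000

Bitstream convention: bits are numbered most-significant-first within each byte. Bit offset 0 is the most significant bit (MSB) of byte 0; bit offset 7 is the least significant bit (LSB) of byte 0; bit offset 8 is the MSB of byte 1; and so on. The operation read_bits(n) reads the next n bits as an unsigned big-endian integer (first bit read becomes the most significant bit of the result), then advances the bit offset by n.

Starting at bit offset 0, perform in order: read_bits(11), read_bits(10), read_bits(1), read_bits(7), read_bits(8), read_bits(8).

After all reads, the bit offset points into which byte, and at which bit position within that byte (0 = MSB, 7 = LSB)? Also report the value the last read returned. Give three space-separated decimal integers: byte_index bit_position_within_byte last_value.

Read 1: bits[0:11] width=11 -> value=1276 (bin 10011111100); offset now 11 = byte 1 bit 3; 37 bits remain
Read 2: bits[11:21] width=10 -> value=412 (bin 0110011100); offset now 21 = byte 2 bit 5; 27 bits remain
Read 3: bits[21:22] width=1 -> value=0 (bin 0); offset now 22 = byte 2 bit 6; 26 bits remain
Read 4: bits[22:29] width=7 -> value=19 (bin 0010011); offset now 29 = byte 3 bit 5; 19 bits remain
Read 5: bits[29:37] width=8 -> value=182 (bin 10110110); offset now 37 = byte 4 bit 5; 11 bits remain
Read 6: bits[37:45] width=8 -> value=13 (bin 00001101); offset now 45 = byte 5 bit 5; 3 bits remain

Answer: 5 5 13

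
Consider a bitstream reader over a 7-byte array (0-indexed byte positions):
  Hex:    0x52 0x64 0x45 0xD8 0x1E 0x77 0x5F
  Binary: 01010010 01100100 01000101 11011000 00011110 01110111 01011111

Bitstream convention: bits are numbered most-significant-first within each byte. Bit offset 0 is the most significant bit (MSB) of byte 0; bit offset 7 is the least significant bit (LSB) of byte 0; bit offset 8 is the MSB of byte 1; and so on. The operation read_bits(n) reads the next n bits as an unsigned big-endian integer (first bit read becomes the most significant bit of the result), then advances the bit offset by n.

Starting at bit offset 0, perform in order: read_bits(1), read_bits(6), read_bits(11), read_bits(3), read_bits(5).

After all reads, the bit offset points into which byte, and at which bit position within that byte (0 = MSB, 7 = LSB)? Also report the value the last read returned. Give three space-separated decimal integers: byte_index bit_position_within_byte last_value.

Answer: 3 2 23

Derivation:
Read 1: bits[0:1] width=1 -> value=0 (bin 0); offset now 1 = byte 0 bit 1; 55 bits remain
Read 2: bits[1:7] width=6 -> value=41 (bin 101001); offset now 7 = byte 0 bit 7; 49 bits remain
Read 3: bits[7:18] width=11 -> value=401 (bin 00110010001); offset now 18 = byte 2 bit 2; 38 bits remain
Read 4: bits[18:21] width=3 -> value=0 (bin 000); offset now 21 = byte 2 bit 5; 35 bits remain
Read 5: bits[21:26] width=5 -> value=23 (bin 10111); offset now 26 = byte 3 bit 2; 30 bits remain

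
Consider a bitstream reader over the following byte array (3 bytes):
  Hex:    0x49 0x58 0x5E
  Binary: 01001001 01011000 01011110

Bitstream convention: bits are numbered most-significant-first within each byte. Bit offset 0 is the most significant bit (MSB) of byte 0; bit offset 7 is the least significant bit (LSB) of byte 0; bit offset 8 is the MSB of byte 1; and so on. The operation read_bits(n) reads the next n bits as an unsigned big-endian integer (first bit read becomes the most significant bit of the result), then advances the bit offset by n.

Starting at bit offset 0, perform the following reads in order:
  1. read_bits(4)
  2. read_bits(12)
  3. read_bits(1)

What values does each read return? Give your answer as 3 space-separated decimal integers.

Answer: 4 2392 0

Derivation:
Read 1: bits[0:4] width=4 -> value=4 (bin 0100); offset now 4 = byte 0 bit 4; 20 bits remain
Read 2: bits[4:16] width=12 -> value=2392 (bin 100101011000); offset now 16 = byte 2 bit 0; 8 bits remain
Read 3: bits[16:17] width=1 -> value=0 (bin 0); offset now 17 = byte 2 bit 1; 7 bits remain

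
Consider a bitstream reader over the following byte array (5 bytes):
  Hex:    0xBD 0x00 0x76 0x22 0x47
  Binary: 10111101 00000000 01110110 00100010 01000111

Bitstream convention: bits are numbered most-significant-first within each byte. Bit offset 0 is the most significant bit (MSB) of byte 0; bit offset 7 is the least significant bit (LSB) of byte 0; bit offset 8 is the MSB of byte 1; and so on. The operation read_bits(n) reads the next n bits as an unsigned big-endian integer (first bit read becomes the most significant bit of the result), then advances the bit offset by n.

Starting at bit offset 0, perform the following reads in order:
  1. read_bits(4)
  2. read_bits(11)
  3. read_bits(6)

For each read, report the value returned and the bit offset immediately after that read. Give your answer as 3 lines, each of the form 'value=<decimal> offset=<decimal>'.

Read 1: bits[0:4] width=4 -> value=11 (bin 1011); offset now 4 = byte 0 bit 4; 36 bits remain
Read 2: bits[4:15] width=11 -> value=1664 (bin 11010000000); offset now 15 = byte 1 bit 7; 25 bits remain
Read 3: bits[15:21] width=6 -> value=14 (bin 001110); offset now 21 = byte 2 bit 5; 19 bits remain

Answer: value=11 offset=4
value=1664 offset=15
value=14 offset=21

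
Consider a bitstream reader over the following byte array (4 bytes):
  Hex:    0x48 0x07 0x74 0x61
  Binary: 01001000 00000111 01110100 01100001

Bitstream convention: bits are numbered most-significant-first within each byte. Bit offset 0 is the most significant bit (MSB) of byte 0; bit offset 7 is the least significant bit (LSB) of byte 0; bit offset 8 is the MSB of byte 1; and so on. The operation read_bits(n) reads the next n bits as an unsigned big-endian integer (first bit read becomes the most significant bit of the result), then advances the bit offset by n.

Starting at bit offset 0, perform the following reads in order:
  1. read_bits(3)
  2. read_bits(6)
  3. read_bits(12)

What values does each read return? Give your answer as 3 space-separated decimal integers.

Read 1: bits[0:3] width=3 -> value=2 (bin 010); offset now 3 = byte 0 bit 3; 29 bits remain
Read 2: bits[3:9] width=6 -> value=16 (bin 010000); offset now 9 = byte 1 bit 1; 23 bits remain
Read 3: bits[9:21] width=12 -> value=238 (bin 000011101110); offset now 21 = byte 2 bit 5; 11 bits remain

Answer: 2 16 238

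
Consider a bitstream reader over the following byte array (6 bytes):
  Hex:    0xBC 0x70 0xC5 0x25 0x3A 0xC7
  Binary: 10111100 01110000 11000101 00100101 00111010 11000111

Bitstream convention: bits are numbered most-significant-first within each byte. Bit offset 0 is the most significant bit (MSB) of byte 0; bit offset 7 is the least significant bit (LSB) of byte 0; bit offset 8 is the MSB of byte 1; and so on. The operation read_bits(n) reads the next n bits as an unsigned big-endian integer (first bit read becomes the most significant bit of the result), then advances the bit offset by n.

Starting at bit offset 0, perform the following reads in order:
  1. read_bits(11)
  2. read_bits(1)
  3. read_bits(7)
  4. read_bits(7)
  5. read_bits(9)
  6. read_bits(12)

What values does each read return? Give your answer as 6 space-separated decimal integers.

Answer: 1507 1 6 20 297 3427

Derivation:
Read 1: bits[0:11] width=11 -> value=1507 (bin 10111100011); offset now 11 = byte 1 bit 3; 37 bits remain
Read 2: bits[11:12] width=1 -> value=1 (bin 1); offset now 12 = byte 1 bit 4; 36 bits remain
Read 3: bits[12:19] width=7 -> value=6 (bin 0000110); offset now 19 = byte 2 bit 3; 29 bits remain
Read 4: bits[19:26] width=7 -> value=20 (bin 0010100); offset now 26 = byte 3 bit 2; 22 bits remain
Read 5: bits[26:35] width=9 -> value=297 (bin 100101001); offset now 35 = byte 4 bit 3; 13 bits remain
Read 6: bits[35:47] width=12 -> value=3427 (bin 110101100011); offset now 47 = byte 5 bit 7; 1 bits remain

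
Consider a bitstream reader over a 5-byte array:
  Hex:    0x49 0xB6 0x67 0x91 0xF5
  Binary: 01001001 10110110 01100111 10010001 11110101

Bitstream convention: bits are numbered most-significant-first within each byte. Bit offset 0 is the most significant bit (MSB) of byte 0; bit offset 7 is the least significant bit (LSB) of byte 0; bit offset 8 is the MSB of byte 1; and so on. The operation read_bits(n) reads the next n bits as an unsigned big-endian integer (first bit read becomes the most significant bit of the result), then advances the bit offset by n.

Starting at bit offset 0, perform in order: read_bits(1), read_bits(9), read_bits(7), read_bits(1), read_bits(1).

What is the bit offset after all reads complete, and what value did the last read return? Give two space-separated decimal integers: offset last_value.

Answer: 19 1

Derivation:
Read 1: bits[0:1] width=1 -> value=0 (bin 0); offset now 1 = byte 0 bit 1; 39 bits remain
Read 2: bits[1:10] width=9 -> value=294 (bin 100100110); offset now 10 = byte 1 bit 2; 30 bits remain
Read 3: bits[10:17] width=7 -> value=108 (bin 1101100); offset now 17 = byte 2 bit 1; 23 bits remain
Read 4: bits[17:18] width=1 -> value=1 (bin 1); offset now 18 = byte 2 bit 2; 22 bits remain
Read 5: bits[18:19] width=1 -> value=1 (bin 1); offset now 19 = byte 2 bit 3; 21 bits remain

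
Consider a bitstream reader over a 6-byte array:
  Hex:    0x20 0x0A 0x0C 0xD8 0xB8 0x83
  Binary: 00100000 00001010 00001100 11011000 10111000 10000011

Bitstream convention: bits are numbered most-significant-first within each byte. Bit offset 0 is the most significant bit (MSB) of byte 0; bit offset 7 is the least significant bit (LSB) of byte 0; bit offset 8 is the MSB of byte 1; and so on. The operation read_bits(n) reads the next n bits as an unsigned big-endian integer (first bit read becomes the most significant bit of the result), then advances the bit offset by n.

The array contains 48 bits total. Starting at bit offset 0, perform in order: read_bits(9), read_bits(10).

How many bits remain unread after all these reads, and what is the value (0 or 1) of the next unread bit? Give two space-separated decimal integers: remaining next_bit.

Answer: 29 0

Derivation:
Read 1: bits[0:9] width=9 -> value=64 (bin 001000000); offset now 9 = byte 1 bit 1; 39 bits remain
Read 2: bits[9:19] width=10 -> value=80 (bin 0001010000); offset now 19 = byte 2 bit 3; 29 bits remain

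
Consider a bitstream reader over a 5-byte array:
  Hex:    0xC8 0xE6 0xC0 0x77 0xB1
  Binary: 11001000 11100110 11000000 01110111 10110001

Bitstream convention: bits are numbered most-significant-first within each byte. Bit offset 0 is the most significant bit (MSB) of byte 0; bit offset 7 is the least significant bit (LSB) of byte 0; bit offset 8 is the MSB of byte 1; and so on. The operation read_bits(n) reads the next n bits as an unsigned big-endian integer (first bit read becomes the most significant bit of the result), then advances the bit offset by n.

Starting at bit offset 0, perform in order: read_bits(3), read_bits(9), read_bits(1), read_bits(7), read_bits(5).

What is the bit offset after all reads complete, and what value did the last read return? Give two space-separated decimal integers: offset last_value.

Read 1: bits[0:3] width=3 -> value=6 (bin 110); offset now 3 = byte 0 bit 3; 37 bits remain
Read 2: bits[3:12] width=9 -> value=142 (bin 010001110); offset now 12 = byte 1 bit 4; 28 bits remain
Read 3: bits[12:13] width=1 -> value=0 (bin 0); offset now 13 = byte 1 bit 5; 27 bits remain
Read 4: bits[13:20] width=7 -> value=108 (bin 1101100); offset now 20 = byte 2 bit 4; 20 bits remain
Read 5: bits[20:25] width=5 -> value=0 (bin 00000); offset now 25 = byte 3 bit 1; 15 bits remain

Answer: 25 0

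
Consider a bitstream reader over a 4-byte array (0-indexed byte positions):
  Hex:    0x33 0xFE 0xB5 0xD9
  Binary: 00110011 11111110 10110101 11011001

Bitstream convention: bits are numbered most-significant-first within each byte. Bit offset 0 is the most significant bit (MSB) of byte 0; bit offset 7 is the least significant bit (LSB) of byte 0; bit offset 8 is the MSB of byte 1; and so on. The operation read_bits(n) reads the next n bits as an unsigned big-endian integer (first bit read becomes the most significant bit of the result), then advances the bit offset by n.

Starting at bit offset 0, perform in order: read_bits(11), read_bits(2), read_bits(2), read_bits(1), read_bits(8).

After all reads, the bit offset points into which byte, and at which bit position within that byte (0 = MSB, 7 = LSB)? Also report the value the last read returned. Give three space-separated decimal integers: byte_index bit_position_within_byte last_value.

Answer: 3 0 181

Derivation:
Read 1: bits[0:11] width=11 -> value=415 (bin 00110011111); offset now 11 = byte 1 bit 3; 21 bits remain
Read 2: bits[11:13] width=2 -> value=3 (bin 11); offset now 13 = byte 1 bit 5; 19 bits remain
Read 3: bits[13:15] width=2 -> value=3 (bin 11); offset now 15 = byte 1 bit 7; 17 bits remain
Read 4: bits[15:16] width=1 -> value=0 (bin 0); offset now 16 = byte 2 bit 0; 16 bits remain
Read 5: bits[16:24] width=8 -> value=181 (bin 10110101); offset now 24 = byte 3 bit 0; 8 bits remain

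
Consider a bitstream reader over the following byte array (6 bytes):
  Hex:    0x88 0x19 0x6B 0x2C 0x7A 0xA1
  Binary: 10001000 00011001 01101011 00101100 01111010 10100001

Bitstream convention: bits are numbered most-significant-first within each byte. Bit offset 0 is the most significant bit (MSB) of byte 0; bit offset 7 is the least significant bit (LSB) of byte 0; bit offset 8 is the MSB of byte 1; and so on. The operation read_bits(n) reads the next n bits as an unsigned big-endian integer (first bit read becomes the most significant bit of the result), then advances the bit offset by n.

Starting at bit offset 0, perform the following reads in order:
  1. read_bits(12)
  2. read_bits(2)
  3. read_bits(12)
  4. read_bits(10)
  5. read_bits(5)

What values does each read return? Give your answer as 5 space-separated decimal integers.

Read 1: bits[0:12] width=12 -> value=2177 (bin 100010000001); offset now 12 = byte 1 bit 4; 36 bits remain
Read 2: bits[12:14] width=2 -> value=2 (bin 10); offset now 14 = byte 1 bit 6; 34 bits remain
Read 3: bits[14:26] width=12 -> value=1452 (bin 010110101100); offset now 26 = byte 3 bit 2; 22 bits remain
Read 4: bits[26:36] width=10 -> value=711 (bin 1011000111); offset now 36 = byte 4 bit 4; 12 bits remain
Read 5: bits[36:41] width=5 -> value=21 (bin 10101); offset now 41 = byte 5 bit 1; 7 bits remain

Answer: 2177 2 1452 711 21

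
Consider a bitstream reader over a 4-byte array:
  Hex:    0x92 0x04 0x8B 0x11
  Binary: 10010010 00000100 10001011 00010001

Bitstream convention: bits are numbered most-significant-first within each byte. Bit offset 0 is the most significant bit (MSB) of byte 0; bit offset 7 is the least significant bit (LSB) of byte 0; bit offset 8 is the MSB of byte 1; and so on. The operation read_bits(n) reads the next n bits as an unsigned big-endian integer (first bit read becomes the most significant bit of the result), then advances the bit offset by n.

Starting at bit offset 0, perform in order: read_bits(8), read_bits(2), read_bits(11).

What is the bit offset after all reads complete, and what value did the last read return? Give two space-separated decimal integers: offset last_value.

Answer: 21 145

Derivation:
Read 1: bits[0:8] width=8 -> value=146 (bin 10010010); offset now 8 = byte 1 bit 0; 24 bits remain
Read 2: bits[8:10] width=2 -> value=0 (bin 00); offset now 10 = byte 1 bit 2; 22 bits remain
Read 3: bits[10:21] width=11 -> value=145 (bin 00010010001); offset now 21 = byte 2 bit 5; 11 bits remain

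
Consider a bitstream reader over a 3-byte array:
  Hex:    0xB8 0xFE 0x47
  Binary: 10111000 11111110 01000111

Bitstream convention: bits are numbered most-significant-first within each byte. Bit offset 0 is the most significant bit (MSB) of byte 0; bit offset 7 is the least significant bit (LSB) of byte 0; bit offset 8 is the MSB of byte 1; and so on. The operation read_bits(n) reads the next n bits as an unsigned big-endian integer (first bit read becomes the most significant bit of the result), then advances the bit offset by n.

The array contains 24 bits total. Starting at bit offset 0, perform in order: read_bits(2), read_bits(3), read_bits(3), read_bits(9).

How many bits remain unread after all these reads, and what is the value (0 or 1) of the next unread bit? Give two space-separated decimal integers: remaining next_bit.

Answer: 7 1

Derivation:
Read 1: bits[0:2] width=2 -> value=2 (bin 10); offset now 2 = byte 0 bit 2; 22 bits remain
Read 2: bits[2:5] width=3 -> value=7 (bin 111); offset now 5 = byte 0 bit 5; 19 bits remain
Read 3: bits[5:8] width=3 -> value=0 (bin 000); offset now 8 = byte 1 bit 0; 16 bits remain
Read 4: bits[8:17] width=9 -> value=508 (bin 111111100); offset now 17 = byte 2 bit 1; 7 bits remain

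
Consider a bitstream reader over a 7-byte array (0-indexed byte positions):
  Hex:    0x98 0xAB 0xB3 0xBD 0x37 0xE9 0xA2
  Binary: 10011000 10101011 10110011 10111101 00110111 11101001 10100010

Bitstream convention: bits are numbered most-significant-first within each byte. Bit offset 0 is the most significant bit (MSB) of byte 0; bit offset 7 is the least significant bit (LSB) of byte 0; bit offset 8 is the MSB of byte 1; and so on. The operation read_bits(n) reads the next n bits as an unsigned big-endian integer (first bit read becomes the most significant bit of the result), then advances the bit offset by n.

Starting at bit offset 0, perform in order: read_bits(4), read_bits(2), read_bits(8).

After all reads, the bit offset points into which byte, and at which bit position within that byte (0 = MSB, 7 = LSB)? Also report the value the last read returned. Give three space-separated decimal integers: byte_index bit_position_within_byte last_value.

Read 1: bits[0:4] width=4 -> value=9 (bin 1001); offset now 4 = byte 0 bit 4; 52 bits remain
Read 2: bits[4:6] width=2 -> value=2 (bin 10); offset now 6 = byte 0 bit 6; 50 bits remain
Read 3: bits[6:14] width=8 -> value=42 (bin 00101010); offset now 14 = byte 1 bit 6; 42 bits remain

Answer: 1 6 42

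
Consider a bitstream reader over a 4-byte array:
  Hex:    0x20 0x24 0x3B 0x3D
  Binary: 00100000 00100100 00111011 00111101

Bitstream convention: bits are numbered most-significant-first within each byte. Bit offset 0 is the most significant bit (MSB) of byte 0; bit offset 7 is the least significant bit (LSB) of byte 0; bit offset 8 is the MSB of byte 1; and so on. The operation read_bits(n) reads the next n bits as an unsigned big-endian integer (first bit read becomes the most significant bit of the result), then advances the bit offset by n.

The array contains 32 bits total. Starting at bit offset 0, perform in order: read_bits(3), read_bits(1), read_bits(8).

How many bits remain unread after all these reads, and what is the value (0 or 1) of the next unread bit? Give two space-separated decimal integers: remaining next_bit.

Read 1: bits[0:3] width=3 -> value=1 (bin 001); offset now 3 = byte 0 bit 3; 29 bits remain
Read 2: bits[3:4] width=1 -> value=0 (bin 0); offset now 4 = byte 0 bit 4; 28 bits remain
Read 3: bits[4:12] width=8 -> value=2 (bin 00000010); offset now 12 = byte 1 bit 4; 20 bits remain

Answer: 20 0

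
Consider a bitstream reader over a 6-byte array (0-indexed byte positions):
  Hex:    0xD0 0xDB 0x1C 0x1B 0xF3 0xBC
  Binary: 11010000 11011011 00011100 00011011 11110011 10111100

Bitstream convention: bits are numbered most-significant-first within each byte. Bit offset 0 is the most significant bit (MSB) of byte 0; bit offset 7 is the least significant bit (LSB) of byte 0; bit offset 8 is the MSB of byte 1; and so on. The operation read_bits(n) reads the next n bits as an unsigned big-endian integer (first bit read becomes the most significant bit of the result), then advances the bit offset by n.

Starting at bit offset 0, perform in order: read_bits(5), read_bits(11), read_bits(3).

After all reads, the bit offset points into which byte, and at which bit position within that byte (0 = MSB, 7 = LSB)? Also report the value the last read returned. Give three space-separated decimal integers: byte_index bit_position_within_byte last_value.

Answer: 2 3 0

Derivation:
Read 1: bits[0:5] width=5 -> value=26 (bin 11010); offset now 5 = byte 0 bit 5; 43 bits remain
Read 2: bits[5:16] width=11 -> value=219 (bin 00011011011); offset now 16 = byte 2 bit 0; 32 bits remain
Read 3: bits[16:19] width=3 -> value=0 (bin 000); offset now 19 = byte 2 bit 3; 29 bits remain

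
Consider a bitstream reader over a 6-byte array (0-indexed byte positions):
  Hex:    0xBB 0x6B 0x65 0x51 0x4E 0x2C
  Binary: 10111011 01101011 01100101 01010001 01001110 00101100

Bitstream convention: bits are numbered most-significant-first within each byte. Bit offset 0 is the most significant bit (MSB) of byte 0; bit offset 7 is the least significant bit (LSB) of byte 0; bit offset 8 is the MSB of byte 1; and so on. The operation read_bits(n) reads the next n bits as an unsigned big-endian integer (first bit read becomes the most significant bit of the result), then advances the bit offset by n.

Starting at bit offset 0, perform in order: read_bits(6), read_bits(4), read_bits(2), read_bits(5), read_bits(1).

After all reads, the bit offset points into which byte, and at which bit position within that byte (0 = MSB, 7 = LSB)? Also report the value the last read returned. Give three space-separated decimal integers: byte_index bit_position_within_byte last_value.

Answer: 2 2 1

Derivation:
Read 1: bits[0:6] width=6 -> value=46 (bin 101110); offset now 6 = byte 0 bit 6; 42 bits remain
Read 2: bits[6:10] width=4 -> value=13 (bin 1101); offset now 10 = byte 1 bit 2; 38 bits remain
Read 3: bits[10:12] width=2 -> value=2 (bin 10); offset now 12 = byte 1 bit 4; 36 bits remain
Read 4: bits[12:17] width=5 -> value=22 (bin 10110); offset now 17 = byte 2 bit 1; 31 bits remain
Read 5: bits[17:18] width=1 -> value=1 (bin 1); offset now 18 = byte 2 bit 2; 30 bits remain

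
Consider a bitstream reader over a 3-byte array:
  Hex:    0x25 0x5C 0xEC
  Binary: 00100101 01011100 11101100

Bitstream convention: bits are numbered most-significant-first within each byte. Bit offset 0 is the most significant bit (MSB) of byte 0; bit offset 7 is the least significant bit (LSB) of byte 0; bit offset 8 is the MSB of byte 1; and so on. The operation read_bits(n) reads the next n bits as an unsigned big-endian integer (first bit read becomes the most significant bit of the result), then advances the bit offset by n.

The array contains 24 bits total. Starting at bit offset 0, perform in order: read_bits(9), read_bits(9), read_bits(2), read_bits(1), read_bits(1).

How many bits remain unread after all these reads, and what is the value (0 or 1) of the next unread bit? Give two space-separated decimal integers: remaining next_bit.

Read 1: bits[0:9] width=9 -> value=74 (bin 001001010); offset now 9 = byte 1 bit 1; 15 bits remain
Read 2: bits[9:18] width=9 -> value=371 (bin 101110011); offset now 18 = byte 2 bit 2; 6 bits remain
Read 3: bits[18:20] width=2 -> value=2 (bin 10); offset now 20 = byte 2 bit 4; 4 bits remain
Read 4: bits[20:21] width=1 -> value=1 (bin 1); offset now 21 = byte 2 bit 5; 3 bits remain
Read 5: bits[21:22] width=1 -> value=1 (bin 1); offset now 22 = byte 2 bit 6; 2 bits remain

Answer: 2 0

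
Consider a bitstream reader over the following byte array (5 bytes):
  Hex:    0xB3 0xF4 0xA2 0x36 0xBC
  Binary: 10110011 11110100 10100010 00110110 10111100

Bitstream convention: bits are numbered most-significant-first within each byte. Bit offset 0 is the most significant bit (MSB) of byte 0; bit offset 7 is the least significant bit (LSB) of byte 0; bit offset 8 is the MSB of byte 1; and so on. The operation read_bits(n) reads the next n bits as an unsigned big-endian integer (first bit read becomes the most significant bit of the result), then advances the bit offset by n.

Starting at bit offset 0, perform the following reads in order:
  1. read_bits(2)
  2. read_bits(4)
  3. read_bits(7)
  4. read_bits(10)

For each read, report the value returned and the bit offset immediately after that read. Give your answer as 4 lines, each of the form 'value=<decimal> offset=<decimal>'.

Answer: value=2 offset=2
value=12 offset=6
value=126 offset=13
value=593 offset=23

Derivation:
Read 1: bits[0:2] width=2 -> value=2 (bin 10); offset now 2 = byte 0 bit 2; 38 bits remain
Read 2: bits[2:6] width=4 -> value=12 (bin 1100); offset now 6 = byte 0 bit 6; 34 bits remain
Read 3: bits[6:13] width=7 -> value=126 (bin 1111110); offset now 13 = byte 1 bit 5; 27 bits remain
Read 4: bits[13:23] width=10 -> value=593 (bin 1001010001); offset now 23 = byte 2 bit 7; 17 bits remain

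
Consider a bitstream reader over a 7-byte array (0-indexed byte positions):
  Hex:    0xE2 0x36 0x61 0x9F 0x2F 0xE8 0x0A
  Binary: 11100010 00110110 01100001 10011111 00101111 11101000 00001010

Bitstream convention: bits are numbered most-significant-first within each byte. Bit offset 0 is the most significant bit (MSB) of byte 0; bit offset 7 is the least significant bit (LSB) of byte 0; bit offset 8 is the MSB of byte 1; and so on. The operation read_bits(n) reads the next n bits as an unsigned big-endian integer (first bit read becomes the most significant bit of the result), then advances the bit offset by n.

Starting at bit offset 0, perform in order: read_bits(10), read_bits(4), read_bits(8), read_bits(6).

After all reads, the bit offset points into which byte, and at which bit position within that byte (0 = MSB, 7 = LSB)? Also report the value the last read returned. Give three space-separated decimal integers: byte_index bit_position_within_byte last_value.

Answer: 3 4 25

Derivation:
Read 1: bits[0:10] width=10 -> value=904 (bin 1110001000); offset now 10 = byte 1 bit 2; 46 bits remain
Read 2: bits[10:14] width=4 -> value=13 (bin 1101); offset now 14 = byte 1 bit 6; 42 bits remain
Read 3: bits[14:22] width=8 -> value=152 (bin 10011000); offset now 22 = byte 2 bit 6; 34 bits remain
Read 4: bits[22:28] width=6 -> value=25 (bin 011001); offset now 28 = byte 3 bit 4; 28 bits remain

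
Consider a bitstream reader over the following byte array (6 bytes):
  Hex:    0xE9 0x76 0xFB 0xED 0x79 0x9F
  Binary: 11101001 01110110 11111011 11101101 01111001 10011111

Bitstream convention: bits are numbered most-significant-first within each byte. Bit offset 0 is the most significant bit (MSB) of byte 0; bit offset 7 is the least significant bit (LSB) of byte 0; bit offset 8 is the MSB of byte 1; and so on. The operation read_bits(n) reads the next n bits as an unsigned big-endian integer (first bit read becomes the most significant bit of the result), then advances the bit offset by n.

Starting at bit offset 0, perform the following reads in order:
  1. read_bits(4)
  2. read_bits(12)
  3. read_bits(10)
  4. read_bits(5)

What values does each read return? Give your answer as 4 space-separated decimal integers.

Answer: 14 2422 1007 22

Derivation:
Read 1: bits[0:4] width=4 -> value=14 (bin 1110); offset now 4 = byte 0 bit 4; 44 bits remain
Read 2: bits[4:16] width=12 -> value=2422 (bin 100101110110); offset now 16 = byte 2 bit 0; 32 bits remain
Read 3: bits[16:26] width=10 -> value=1007 (bin 1111101111); offset now 26 = byte 3 bit 2; 22 bits remain
Read 4: bits[26:31] width=5 -> value=22 (bin 10110); offset now 31 = byte 3 bit 7; 17 bits remain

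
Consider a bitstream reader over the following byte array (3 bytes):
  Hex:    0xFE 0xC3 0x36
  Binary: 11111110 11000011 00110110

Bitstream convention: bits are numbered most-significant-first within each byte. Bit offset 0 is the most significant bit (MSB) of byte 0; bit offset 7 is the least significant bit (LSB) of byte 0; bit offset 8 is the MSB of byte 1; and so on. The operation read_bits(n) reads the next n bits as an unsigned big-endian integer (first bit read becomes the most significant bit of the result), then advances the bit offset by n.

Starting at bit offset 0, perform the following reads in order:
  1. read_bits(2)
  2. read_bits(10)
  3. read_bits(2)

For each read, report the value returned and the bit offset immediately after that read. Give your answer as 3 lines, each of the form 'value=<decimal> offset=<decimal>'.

Read 1: bits[0:2] width=2 -> value=3 (bin 11); offset now 2 = byte 0 bit 2; 22 bits remain
Read 2: bits[2:12] width=10 -> value=1004 (bin 1111101100); offset now 12 = byte 1 bit 4; 12 bits remain
Read 3: bits[12:14] width=2 -> value=0 (bin 00); offset now 14 = byte 1 bit 6; 10 bits remain

Answer: value=3 offset=2
value=1004 offset=12
value=0 offset=14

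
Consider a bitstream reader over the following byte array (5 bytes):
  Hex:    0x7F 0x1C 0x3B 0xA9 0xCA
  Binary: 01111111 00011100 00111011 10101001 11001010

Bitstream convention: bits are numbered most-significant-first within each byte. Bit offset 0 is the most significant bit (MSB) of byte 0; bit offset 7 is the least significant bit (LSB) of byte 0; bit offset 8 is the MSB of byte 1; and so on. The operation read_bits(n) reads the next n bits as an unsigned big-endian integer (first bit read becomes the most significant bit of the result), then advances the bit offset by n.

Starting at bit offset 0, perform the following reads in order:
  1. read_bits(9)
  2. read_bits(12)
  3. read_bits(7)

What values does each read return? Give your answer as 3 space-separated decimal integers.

Answer: 254 903 58

Derivation:
Read 1: bits[0:9] width=9 -> value=254 (bin 011111110); offset now 9 = byte 1 bit 1; 31 bits remain
Read 2: bits[9:21] width=12 -> value=903 (bin 001110000111); offset now 21 = byte 2 bit 5; 19 bits remain
Read 3: bits[21:28] width=7 -> value=58 (bin 0111010); offset now 28 = byte 3 bit 4; 12 bits remain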